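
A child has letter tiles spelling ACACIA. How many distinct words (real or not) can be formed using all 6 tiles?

60

Letter multiplicities in ACACIA: A×3, C×2, I×1.
So there are 6! / (3!·2!) = 60 distinguishable arrangements.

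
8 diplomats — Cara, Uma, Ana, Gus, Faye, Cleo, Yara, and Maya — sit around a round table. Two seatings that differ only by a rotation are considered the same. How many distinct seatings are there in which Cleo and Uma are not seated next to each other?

Without the restriction there are (7)! = 5040 seatings.
Those with Cleo next to Uma: fuse the pair into one unit and seat 7 units around a circle — 2·(6)! = 1440.
Subtracting, 5040 − 1440 = 3600.

3600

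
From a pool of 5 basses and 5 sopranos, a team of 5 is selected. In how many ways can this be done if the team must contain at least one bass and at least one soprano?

250

Unrestricted: C(10,5) = 252 ways to pick any 5 of the 10.
Selections missing a whole group: no basses → C(5,5) = 1; no sopranos → C(5,5) = 1.
Both groups omitted at once is impossible, so 252 − 2 = 250.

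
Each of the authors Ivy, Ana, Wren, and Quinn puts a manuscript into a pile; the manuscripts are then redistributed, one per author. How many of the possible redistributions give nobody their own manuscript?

9

Let Aᵢ be the assignments in which author i gets their own manuscript. We want the size of the complement of A₁∪…∪A_4.
By inclusion–exclusion this is Σ_{j=0}^{4} (−1)^j C(4,j)·(4−j)!.
Computing: 24 − 24 + 12 − 4 + 1 = 9.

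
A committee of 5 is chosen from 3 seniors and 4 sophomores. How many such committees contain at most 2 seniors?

Split by how many seniors are chosen (0 through 2).
Sum: C(3,0)·C(4,5) + C(3,1)·C(4,4) + C(3,2)·C(4,3) = 0 + 3 + 12 = 15.

15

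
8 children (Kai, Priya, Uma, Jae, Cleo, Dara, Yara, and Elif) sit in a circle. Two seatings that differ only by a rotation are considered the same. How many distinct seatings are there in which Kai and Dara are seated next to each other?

1440

Glue Kai and Dara into a block (2 internal orders). Seating 7 units around a circle gives (6)! arrangements.
So 2 × (6)! = 2 × 720 = 1440.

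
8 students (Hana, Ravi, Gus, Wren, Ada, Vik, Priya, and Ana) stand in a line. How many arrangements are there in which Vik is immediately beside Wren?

Glue Vik and Wren into one block (2 internal orders), leaving 7 units to arrange in a row.
So the count is 2·(7)! = 10080.

10080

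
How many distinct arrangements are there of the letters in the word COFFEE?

Letter multiplicities in COFFEE: C×1, E×2, F×2, O×1.
Dividing 6! = 720 by 2!·2! = 4 for the repeated letters gives 180.

180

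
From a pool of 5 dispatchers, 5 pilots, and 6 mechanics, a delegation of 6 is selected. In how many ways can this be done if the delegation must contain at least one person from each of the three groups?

With no constraint there are C(16,6) = 8008 possible selections.
Subtract selections that omit an entire group: no dispatchers → C(11,6) = 462; no pilots → C(11,6) = 462; no mechanics → C(10,6) = 210.
Add back selections omitting two groups (i.e. drawn from a single group): C(5,6) + C(5,6) + C(6,6) = 1.
By inclusion–exclusion: 8008 − 1134 + 1 = 6875.

6875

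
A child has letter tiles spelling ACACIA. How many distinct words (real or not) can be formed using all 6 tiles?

The 6 letters of ACACIA have repeats: A appearing 3 times and C appearing twice.
Dividing 6! = 720 by 3!·2! = 12 for the repeated letters gives 60.

60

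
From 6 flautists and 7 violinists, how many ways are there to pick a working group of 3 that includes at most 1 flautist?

161

Split by how many flautists are chosen (0 through 1).
Sum: C(6,0)·C(7,3) + C(6,1)·C(7,2) = 35 + 126 = 161.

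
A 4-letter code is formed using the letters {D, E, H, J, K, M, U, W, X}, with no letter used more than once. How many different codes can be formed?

With no repetition, fill the 4 letters in order: 9 choices, then 8, down to 6.
That product is 9 × 8 × 7 × 6 = 3024.

3024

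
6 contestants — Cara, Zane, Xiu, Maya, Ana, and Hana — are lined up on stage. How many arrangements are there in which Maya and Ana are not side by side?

480

Of the 6! = 720 arrangements, those with Maya and Ana adjacent number 2 × 5! = 240 (treat the pair as a block with 2 internal orders).
Complementary counting: 720 − 240 = 480.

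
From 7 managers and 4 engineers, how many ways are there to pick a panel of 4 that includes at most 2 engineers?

Split by how many engineers are chosen (0 through 2).
Sum: C(4,0)·C(7,4) + C(4,1)·C(7,3) + C(4,2)·C(7,2) = 35 + 140 + 126 = 301.

301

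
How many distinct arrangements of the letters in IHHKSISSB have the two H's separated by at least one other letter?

11760

There are 9!/(3!·2!·2!) = 15120 arrangements of IHHKSISSB in total.
If the two H's are adjacent, glue them into one block, leaving 8 items to arrange: (8)!/(3!·2!) = 3360 ways.
Hence 15120 − 3360 = 11760.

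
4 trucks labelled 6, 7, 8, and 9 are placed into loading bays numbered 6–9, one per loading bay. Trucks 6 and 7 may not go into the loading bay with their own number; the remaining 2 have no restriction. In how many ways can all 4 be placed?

Let Aᵢ (for i ∈ {6, 7}) be the placements that put truck i in its forbidden loading bay. Any j of these fix j positions, leaving (4−j)! ways to fill the rest, and there are C(2,j) ways to pick which j.
By inclusion–exclusion, the number of valid placements is Σ_{j=0}^{2} (−1)^j C(2,j)·(4−j)!.
Computing: 24 − 12 + 2 = 14.

14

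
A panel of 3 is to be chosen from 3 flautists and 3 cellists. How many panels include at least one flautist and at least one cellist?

18

With no constraint there are C(6,3) = 20 possible selections.
Selections missing a whole group: no flautists → C(3,3) = 1; no cellists → C(3,3) = 1.
Both groups omitted at once is impossible, so 20 − 2 = 18.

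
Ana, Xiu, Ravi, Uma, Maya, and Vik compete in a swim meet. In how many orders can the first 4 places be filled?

360

There are 6 choices for 1st place, 5 for 2nd, and so on down to 3 for position 4.
That gives 6 × 5 × 4 × 3 = 360.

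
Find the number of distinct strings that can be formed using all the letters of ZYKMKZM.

Letter multiplicities in ZYKMKZM: K×2, M×2, Y×1, Z×2.
The number of distinct arrangements is 7!/(2!·2!·2!) = 5040/8 = 630.

630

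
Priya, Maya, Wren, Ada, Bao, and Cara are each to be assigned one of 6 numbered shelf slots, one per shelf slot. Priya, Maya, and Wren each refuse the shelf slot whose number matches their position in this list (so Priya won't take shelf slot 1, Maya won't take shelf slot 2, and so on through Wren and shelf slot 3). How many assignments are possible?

426

Let Aᵢ (for i ∈ {1, 2, 3}) be the placements that put person i in their forbidden shelf slot. Any j of these fix j positions, leaving (6−j)! ways to fill the rest, and there are C(3,j) ways to pick which j.
By inclusion–exclusion, the number of valid placements is Σ_{j=0}^{3} (−1)^j C(3,j)·(6−j)!.
Computing: 720 − 360 + 72 − 6 = 426.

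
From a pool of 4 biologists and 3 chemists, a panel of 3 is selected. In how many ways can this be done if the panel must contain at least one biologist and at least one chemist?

Total 3-person selections from all 7: C(7,3) = 35.
Subtract selections that omit an entire group: no biologists → C(3,3) = 1; no chemists → C(4,3) = 4.
Both groups omitted at once is impossible, so 35 − 5 = 30.

30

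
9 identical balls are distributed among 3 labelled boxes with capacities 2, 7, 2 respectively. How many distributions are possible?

6

By stars and bars, unrestricted non-negative solutions to x_1+…+x_3 = 9 number C(9+2,2) = 55.
Subtract solutions that violate a single cap (substitute x_i' = x_i − (cap_i+1)): x_1 ≥ 3 gives C(8,2) = 28; x_2 ≥ 8 gives C(3,2) = 3; x_3 ≥ 3 gives C(8,2) = 28. Together 59.
Add back pairs where two caps are both exceeded: 0 + 10 + 0 = 10.
By inclusion–exclusion the count is 55 − 59 + 10 = 6.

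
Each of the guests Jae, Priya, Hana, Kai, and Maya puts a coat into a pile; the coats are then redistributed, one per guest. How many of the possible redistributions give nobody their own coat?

44

This is the derangement count D_5: permutations of 5 items with no fixed point.
By inclusion–exclusion this is Σ_{j=0}^{5} (−1)^j C(5,j)·(5−j)!.
Computing: 120 − 120 + 60 − 20 + 5 − 1 = 44.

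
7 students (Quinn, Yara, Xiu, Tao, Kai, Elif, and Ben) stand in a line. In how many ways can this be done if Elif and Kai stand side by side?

Place the 5 others and the Elif-Kai pair as 6 objects in a line; the pair has 2 internal arrangements.
So the count is 2·(6)! = 1440.

1440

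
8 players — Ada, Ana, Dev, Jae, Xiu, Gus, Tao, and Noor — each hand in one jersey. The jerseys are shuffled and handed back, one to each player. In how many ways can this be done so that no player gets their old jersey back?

14833

Let Aᵢ be the assignments in which player i gets their old jersey. We want the size of the complement of A₁∪…∪A_8.
By inclusion–exclusion this is Σ_{j=0}^{8} (−1)^j C(8,j)·(8−j)!.
Computing: 40320 − 40320 + 20160 − 6720 + 1680 − 336 + 56 − 8 + 1 = 14833.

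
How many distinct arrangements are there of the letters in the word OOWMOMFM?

1120

Letter multiplicities in OOWMOMFM: F×1, M×3, O×3, W×1.
So there are 8! / (3!·3!) = 1120 distinguishable arrangements.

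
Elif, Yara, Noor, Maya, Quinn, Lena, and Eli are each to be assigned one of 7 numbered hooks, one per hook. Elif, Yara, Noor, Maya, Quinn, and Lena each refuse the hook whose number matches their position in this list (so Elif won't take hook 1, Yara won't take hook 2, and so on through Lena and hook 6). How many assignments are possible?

2119

Let Aᵢ (for 1 ≤ i ≤ 6) be the placements that put person i in their forbidden hook. Any j of these fix j positions, leaving (7−j)! ways to fill the rest, and there are C(6,j) ways to pick which j.
By inclusion–exclusion, the number of valid placements is Σ_{j=0}^{6} (−1)^j C(6,j)·(7−j)!.
Computing: 5040 − 4320 + 1800 − 480 + 90 − 12 + 1 = 2119.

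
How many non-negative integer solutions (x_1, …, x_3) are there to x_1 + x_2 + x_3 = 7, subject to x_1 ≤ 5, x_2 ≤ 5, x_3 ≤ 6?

Without the upper bounds there are C(9,2) = 36 ways to split 7 among 3 variables.
Subtract solutions that violate a single cap (substitute x_i' = x_i − (cap_i+1)): x_1 ≥ 6 gives C(3,2) = 3; x_2 ≥ 6 gives C(3,2) = 3; x_3 ≥ 7 gives C(2,2) = 1. Together 7.
No two caps can be exceeded simultaneously, so the pair terms are all 0.
By inclusion–exclusion the count is 36 − 7 + 0 = 29.

29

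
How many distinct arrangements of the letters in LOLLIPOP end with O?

Fix O in the last position and arrange the remaining 7 letters.
Those 7 letters have L appearing 3 times and P appearing twice, giving (7)!/(3!·2!) = 420.

420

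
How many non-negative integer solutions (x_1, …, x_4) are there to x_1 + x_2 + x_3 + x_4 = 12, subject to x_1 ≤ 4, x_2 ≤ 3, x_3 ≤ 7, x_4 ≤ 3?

Ignoring the caps, the number of non-negative solutions to x_1+…+x_4 = 12 is C(15,3) = 455.
Subtract solutions that violate a single cap (substitute x_i' = x_i − (cap_i+1)): x_1 ≥ 5 gives C(10,3) = 120; x_2 ≥ 4 gives C(11,3) = 165; x_3 ≥ 8 gives C(7,3) = 35; x_4 ≥ 4 gives C(11,3) = 165. Together 485.
Add back pairs where two caps are both exceeded: 20 + 0 + 20 + 1 + 35 + 1 = 77.
By inclusion–exclusion the count is 455 − 485 + 77 = 47.

47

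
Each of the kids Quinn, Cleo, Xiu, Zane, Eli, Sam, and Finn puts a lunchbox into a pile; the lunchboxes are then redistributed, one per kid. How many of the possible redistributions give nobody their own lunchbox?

1854

This is the derangement count D_7: permutations of 7 items with no fixed point.
By inclusion–exclusion this is Σ_{j=0}^{7} (−1)^j C(7,j)·(7−j)!.
Computing: 5040 − 5040 + 2520 − 840 + 210 − 42 + 7 − 1 = 1854.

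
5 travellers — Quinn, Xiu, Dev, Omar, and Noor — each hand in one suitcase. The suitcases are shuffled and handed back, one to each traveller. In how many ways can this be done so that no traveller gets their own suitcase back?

44

Let Aᵢ be the assignments in which traveller i gets their own suitcase. We want the size of the complement of A₁∪…∪A_5.
By inclusion–exclusion this is Σ_{j=0}^{5} (−1)^j C(5,j)·(5−j)!.
Computing: 120 − 120 + 60 − 20 + 5 − 1 = 44.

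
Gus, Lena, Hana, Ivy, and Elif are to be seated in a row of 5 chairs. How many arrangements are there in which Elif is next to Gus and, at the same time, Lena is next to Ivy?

Treat {Elif,Gus} as one block (2 orders) and {Lena,Ivy} as another (2 orders).
That leaves 3 units to arrange: 2 × 2 × 3! = 4 × 6 = 24.

24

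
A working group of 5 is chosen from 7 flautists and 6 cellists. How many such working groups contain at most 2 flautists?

531

Split by how many flautists are chosen (0 through 2).
Sum: C(7,0)·C(6,5) + C(7,1)·C(6,4) + C(7,2)·C(6,3) = 6 + 105 + 420 = 531.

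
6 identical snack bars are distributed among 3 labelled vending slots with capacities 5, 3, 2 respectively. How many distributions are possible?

By stars and bars, unrestricted non-negative solutions to x_1+…+x_3 = 6 number C(6+2,2) = 28.
Subtract solutions that violate a single cap (substitute x_i' = x_i − (cap_i+1)): x_1 ≥ 6 gives C(2,2) = 1; x_2 ≥ 4 gives C(4,2) = 6; x_3 ≥ 3 gives C(5,2) = 10. Together 17.
No two caps can be exceeded simultaneously, so the pair terms are all 0.
By inclusion–exclusion the count is 28 − 17 + 0 = 11.

11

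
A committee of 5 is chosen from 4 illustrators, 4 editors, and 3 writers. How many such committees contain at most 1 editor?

Split by how many editors are chosen (0 through 1).
Sum: C(4,0)·C(7,5) + C(4,1)·C(7,4) = 21 + 140 = 161.

161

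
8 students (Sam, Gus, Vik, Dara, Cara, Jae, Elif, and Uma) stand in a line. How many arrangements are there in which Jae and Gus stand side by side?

Glue Jae and Gus into one block (2 internal orders), leaving 7 units to arrange in a row.
That gives 2 × 7! = 2 × 5040 = 10080.

10080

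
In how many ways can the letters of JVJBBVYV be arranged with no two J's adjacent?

1260

There are 8!/(3!·2!·2!) = 1680 arrangements of JVJBBVYV in total.
Arrangements with the J's together: treat JJ as one letter, giving (7)!/(3!·2!) = 420.
Hence 1680 − 420 = 1260.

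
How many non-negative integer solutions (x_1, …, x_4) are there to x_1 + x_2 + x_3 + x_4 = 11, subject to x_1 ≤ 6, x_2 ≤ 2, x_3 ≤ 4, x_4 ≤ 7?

Ignoring the caps, the number of non-negative solutions to x_1+…+x_4 = 11 is C(14,3) = 364.
Subtract solutions that violate a single cap (substitute x_i' = x_i − (cap_i+1)): x_1 ≥ 7 gives C(7,3) = 35; x_2 ≥ 3 gives C(11,3) = 165; x_3 ≥ 5 gives C(9,3) = 84; x_4 ≥ 8 gives C(6,3) = 20. Together 304.
Add back pairs where two caps are both exceeded: 4 + 0 + 0 + 20 + 1 + 0 = 25.
By inclusion–exclusion the count is 364 − 304 + 25 = 85.

85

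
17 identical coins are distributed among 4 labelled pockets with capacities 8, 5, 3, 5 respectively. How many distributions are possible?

By stars and bars, unrestricted non-negative solutions to x_1+…+x_4 = 17 number C(17+3,3) = 1140.
Subtract solutions that violate a single cap (substitute x_i' = x_i − (cap_i+1)): x_1 ≥ 9 gives C(11,3) = 165; x_2 ≥ 6 gives C(14,3) = 364; x_3 ≥ 4 gives C(16,3) = 560; x_4 ≥ 6 gives C(14,3) = 364. Together 1453.
Add back pairs where two caps are both exceeded: 10 + 35 + 10 + 120 + 56 + 120 = 351.
Subtract triples: 0 + 0 + 0 + 4 = 4.
By inclusion–exclusion the count is 1140 − 1453 + 351 − 4 = 34.

34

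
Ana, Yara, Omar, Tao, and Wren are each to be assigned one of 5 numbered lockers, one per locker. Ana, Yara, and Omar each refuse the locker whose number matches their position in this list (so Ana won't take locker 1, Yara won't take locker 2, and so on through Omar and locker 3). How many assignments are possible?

64

Let Aᵢ (for i ∈ {1, 2, 3}) be the placements that put person i in their forbidden locker. Any j of these fix j positions, leaving (5−j)! ways to fill the rest, and there are C(3,j) ways to pick which j.
By inclusion–exclusion, the number of valid placements is Σ_{j=0}^{3} (−1)^j C(3,j)·(5−j)!.
Computing: 120 − 72 + 18 − 2 = 64.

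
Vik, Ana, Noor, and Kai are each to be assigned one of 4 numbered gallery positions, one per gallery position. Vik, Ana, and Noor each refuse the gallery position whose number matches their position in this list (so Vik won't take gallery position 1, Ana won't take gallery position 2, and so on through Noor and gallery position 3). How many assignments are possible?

Let Aᵢ (for i ∈ {1, 2, 3}) be the placements that put person i in their forbidden gallery position. Any j of these fix j positions, leaving (4−j)! ways to fill the rest, and there are C(3,j) ways to pick which j.
By inclusion–exclusion, the number of valid placements is Σ_{j=0}^{3} (−1)^j C(3,j)·(4−j)!.
Computing: 24 − 18 + 6 − 1 = 11.

11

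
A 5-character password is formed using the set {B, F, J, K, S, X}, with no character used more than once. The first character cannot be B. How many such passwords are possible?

600

The first character has 6−1 = 5 choices (anything except B).
The remaining 4 characters are filled from the other 5 symbols without repetition: 5 × 4 × 3 × 2 = 120.
Total: 5 × 120 = 600.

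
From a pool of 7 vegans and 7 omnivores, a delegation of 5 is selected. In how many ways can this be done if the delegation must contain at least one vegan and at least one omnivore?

1960

Unrestricted: C(14,5) = 2002 ways to pick any 5 of the 14.
Selections missing a whole group: no vegans → C(7,5) = 21; no omnivores → C(7,5) = 21.
Both groups omitted at once is impossible, so 2002 − 42 = 1960.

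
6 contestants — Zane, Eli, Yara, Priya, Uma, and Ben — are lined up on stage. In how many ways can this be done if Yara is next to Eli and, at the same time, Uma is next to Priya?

Treat {Yara,Eli} as one block (2 orders) and {Uma,Priya} as another (2 orders).
That leaves 4 units to arrange: 2 × 2 × 4! = 4 × 24 = 96.

96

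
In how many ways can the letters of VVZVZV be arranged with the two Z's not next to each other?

10

Total arrangements of VVZVZV: 6!/(4!·2!) = 15.
If the two Z's are adjacent, glue them into one block, leaving 5 items to arrange: (5)!/(4!) = 5 ways.
Subtracting, 15 − 5 = 10 arrangements keep the Z's apart.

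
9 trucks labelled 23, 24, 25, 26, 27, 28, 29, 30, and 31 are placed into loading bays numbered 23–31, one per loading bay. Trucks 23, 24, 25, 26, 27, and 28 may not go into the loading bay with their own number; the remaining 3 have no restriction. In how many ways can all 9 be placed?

Let Aᵢ (for 23 ≤ i ≤ 28) be the placements that put truck i in its forbidden loading bay. Any j of these fix j positions, leaving (9−j)! ways to fill the rest, and there are C(6,j) ways to pick which j.
By inclusion–exclusion, the number of valid placements is Σ_{j=0}^{6} (−1)^j C(6,j)·(9−j)!.
Computing: 362880 − 241920 + 75600 − 14400 + 1800 − 144 + 6 = 183822.

183822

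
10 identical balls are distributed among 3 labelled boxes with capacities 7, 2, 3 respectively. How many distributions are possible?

6

Without the upper bounds there are C(12,2) = 66 ways to split 10 among 3 boxes.
Subtract solutions that violate a single cap (substitute x_i' = x_i − (cap_i+1)): x_1 ≥ 8 gives C(4,2) = 6; x_2 ≥ 3 gives C(9,2) = 36; x_3 ≥ 4 gives C(8,2) = 28. Together 70.
Add back pairs where two caps are both exceeded: 0 + 0 + 10 = 10.
By inclusion–exclusion the count is 66 − 70 + 10 = 6.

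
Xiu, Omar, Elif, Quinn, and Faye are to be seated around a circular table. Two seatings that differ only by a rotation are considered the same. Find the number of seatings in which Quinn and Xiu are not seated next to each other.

12

Without the restriction there are (4)! = 24 seatings.
Seatings with Quinn beside Xiu: treat them as a block with 2 internal orders, giving 2 × (3)! = 12.
Subtracting, 24 − 12 = 12.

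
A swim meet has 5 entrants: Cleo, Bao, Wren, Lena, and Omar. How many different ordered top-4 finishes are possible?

There are 5 choices for 1st place, 4 for 2nd, and so on down to 2 for position 4.
That gives 5 × 4 × 3 × 2 = 120.

120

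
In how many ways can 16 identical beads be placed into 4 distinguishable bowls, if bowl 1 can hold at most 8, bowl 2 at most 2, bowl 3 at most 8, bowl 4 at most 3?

42

By stars and bars, unrestricted non-negative solutions to x_1+…+x_4 = 16 number C(16+3,3) = 969.
Subtract solutions that violate a single cap (substitute x_i' = x_i − (cap_i+1)): x_1 ≥ 9 gives C(10,3) = 120; x_2 ≥ 3 gives C(16,3) = 560; x_3 ≥ 9 gives C(10,3) = 120; x_4 ≥ 4 gives C(15,3) = 455. Together 1255.
Add back pairs where two caps are both exceeded: 35 + 0 + 20 + 35 + 220 + 20 = 330.
Subtract triples: 0 + 1 + 0 + 1 = 2.
By inclusion–exclusion the count is 969 − 1255 + 330 − 2 = 42.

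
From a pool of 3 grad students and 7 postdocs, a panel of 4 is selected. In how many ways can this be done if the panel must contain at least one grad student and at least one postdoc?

175

Total 4-person selections from all 10: C(10,4) = 210.
Selections missing a whole group: no grad students → C(7,4) = 35; no postdocs → C(3,4) = 0.
Both groups omitted at once is impossible, so 210 − 35 = 175.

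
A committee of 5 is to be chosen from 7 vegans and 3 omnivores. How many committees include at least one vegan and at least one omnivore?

231

Unrestricted: C(10,5) = 252 ways to pick any 5 of the 10.
Subtract selections that omit an entire group: no vegans → C(3,5) = 0; no omnivores → C(7,5) = 21.
Both groups omitted at once is impossible, so 252 − 21 = 231.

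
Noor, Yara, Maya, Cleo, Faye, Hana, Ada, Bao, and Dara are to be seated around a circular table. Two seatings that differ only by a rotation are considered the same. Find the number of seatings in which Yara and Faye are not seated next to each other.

All circular seatings of 9 people number (8)! = 40320.
Those with Yara next to Faye: fuse the pair into one unit and seat 8 units around a circle — 2·(7)! = 10080.
Subtracting, 40320 − 10080 = 30240.

30240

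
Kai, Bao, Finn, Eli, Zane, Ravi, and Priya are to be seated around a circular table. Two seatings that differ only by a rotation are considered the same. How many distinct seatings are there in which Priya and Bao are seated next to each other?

Glue Priya and Bao into a block (2 internal orders). Seating 6 units around a circle gives (5)! arrangements.
So 2 × (5)! = 2 × 120 = 240.

240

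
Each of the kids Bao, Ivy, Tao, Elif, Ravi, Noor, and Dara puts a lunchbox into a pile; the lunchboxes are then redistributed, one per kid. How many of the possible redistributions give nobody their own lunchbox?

1854

Let Aᵢ be the assignments in which kid i gets their own lunchbox. We want the size of the complement of A₁∪…∪A_7.
By inclusion–exclusion this is Σ_{j=0}^{7} (−1)^j C(7,j)·(7−j)!.
Computing: 5040 − 5040 + 2520 − 840 + 210 − 42 + 7 − 1 = 1854.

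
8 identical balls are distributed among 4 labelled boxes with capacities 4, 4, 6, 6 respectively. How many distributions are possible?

117

Without the upper bounds there are C(11,3) = 165 ways to split 8 among 4 boxes.
Subtract solutions that violate a single cap (substitute x_i' = x_i − (cap_i+1)): x_1 ≥ 5 gives C(6,3) = 20; x_2 ≥ 5 gives C(6,3) = 20; x_3 ≥ 7 gives C(4,3) = 4; x_4 ≥ 7 gives C(4,3) = 4. Together 48.
No two caps can be exceeded simultaneously, so the pair terms are all 0.
By inclusion–exclusion the count is 165 − 48 + 0 = 117.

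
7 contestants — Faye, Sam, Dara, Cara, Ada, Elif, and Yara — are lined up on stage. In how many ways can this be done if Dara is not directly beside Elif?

There are 7! = 5040 arrangements in all. If Dara and Elif are adjacent, merging them into one block gives 2·(6)! = 1440 arrangements.
Complementary counting: 5040 − 1440 = 3600.

3600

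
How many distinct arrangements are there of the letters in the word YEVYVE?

YEVYVE has 6 letters with E appearing twice, V appearing twice, and Y appearing twice.
The number of distinct arrangements is 6!/(2!·2!·2!) = 720/8 = 90.

90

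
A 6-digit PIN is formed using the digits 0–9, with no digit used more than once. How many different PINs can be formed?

This is a permutation of 6 out of 10: P(10,6) = 10!/4!.
10 × 9 × 8 × 7 × 6 × 5 = 151200.

151200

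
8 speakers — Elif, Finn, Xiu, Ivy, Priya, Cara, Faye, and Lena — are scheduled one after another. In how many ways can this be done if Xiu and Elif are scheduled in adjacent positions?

Glue Xiu and Elif into one block (2 internal orders), leaving 7 units to arrange in a row.
That gives 2 × 7! = 2 × 5040 = 10080.

10080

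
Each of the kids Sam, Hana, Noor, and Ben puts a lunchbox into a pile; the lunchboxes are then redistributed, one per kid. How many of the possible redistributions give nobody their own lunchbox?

9

Count assignments avoiding every fixed point. For any j of the 4 kids fixed to their own lunchbox, the other 4−j can be arranged in (4−j)! ways.
By inclusion–exclusion this is Σ_{j=0}^{4} (−1)^j C(4,j)·(4−j)!.
Computing: 24 − 24 + 12 − 4 + 1 = 9.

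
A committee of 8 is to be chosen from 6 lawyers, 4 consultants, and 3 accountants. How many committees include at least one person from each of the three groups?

With no constraint there are C(13,8) = 1287 possible selections.
Selections missing a whole group: no lawyers → C(7,8) = 0; no consultants → C(9,8) = 9; no accountants → C(10,8) = 45.
Add back selections omitting two groups (i.e. drawn from a single group): C(6,8) + C(4,8) + C(3,8) = 0.
By inclusion–exclusion: 1287 − 54 + 0 = 1233.

1233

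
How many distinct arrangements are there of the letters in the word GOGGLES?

840

GOGGLES has 7 letters with G appearing 3 times.
The number of distinct arrangements is 7!/(3!) = 5040/6 = 840.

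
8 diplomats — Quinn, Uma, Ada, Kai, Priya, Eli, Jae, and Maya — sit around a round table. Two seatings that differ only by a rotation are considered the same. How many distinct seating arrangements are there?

5040

Around a circle, 8 distinct people have 8!/8 = (7)! = 5040 rotationally distinct seatings.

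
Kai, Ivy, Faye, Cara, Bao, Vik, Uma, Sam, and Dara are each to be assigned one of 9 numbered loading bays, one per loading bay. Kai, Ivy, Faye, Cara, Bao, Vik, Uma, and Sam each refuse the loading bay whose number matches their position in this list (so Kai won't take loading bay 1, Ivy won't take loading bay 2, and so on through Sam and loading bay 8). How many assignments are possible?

148329

Let Aᵢ (for 1 ≤ i ≤ 8) be the placements that put person i in their forbidden loading bay. Any j of these fix j positions, leaving (9−j)! ways to fill the rest, and there are C(8,j) ways to pick which j.
By inclusion–exclusion, the number of valid placements is Σ_{j=0}^{8} (−1)^j C(8,j)·(9−j)!.
Computing: 362880 − 322560 + 141120 − 40320 + 8400 − 1344 + 168 − 16 + 1 = 148329.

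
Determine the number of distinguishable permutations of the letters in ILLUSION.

10080

The 8 letters of ILLUSION have repeats: I appearing twice and L appearing twice.
So there are 8! / (2!·2!) = 10080 distinguishable arrangements.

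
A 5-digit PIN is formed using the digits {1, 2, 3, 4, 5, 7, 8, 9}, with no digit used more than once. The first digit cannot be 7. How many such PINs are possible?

The first digit has 8−1 = 7 choices (anything except 7).
The remaining 4 digits are filled from the other 7 symbols without repetition: 7 × 6 × 5 × 4 = 840.
Total: 7 × 840 = 5880.

5880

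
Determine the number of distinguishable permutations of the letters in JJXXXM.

60

JJXXXM has 6 letters with J appearing twice and X appearing 3 times.
So there are 6! / (3!·2!) = 60 distinguishable arrangements.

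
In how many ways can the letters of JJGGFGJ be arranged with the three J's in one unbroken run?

20

Treat the 3 copies of J as a single block. The multiset to arrange is then {JJJ, F, G, G, G}, 5 items in all.
That gives (5)!/(3!) = 20 arrangements.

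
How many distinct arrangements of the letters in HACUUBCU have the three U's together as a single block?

Treat the 3 copies of U as a single block. The multiset to arrange is then {UUU, A, B, C, C, H}, 6 items in all.
That gives (6)!/(2!) = 360 arrangements.

360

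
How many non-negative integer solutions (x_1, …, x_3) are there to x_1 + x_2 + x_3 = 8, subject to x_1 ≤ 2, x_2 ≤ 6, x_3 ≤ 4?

Without the upper bounds there are C(10,2) = 45 ways to split 8 among 3 variables.
Subtract solutions that violate a single cap (substitute x_i' = x_i − (cap_i+1)): x_1 ≥ 3 gives C(7,2) = 21; x_2 ≥ 7 gives C(3,2) = 3; x_3 ≥ 5 gives C(5,2) = 10. Together 34.
Add back pairs where two caps are both exceeded: 0 + 1 + 0 = 1.
By inclusion–exclusion the count is 45 − 34 + 1 = 12.

12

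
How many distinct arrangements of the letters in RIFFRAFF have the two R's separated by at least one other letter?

Total arrangements of RIFFRAFF: 8!/(4!·2!) = 840.
If the two R's are adjacent, glue them into one block, leaving 7 items to arrange: (7)!/(4!) = 210 ways.
Hence 840 − 210 = 630.

630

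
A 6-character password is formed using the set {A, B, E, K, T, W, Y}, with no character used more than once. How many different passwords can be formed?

This is a permutation of 6 out of 7: P(7,6) = 7!/1!.
That product is 7 × 6 × 5 × 4 × 3 × 2 = 5040.

5040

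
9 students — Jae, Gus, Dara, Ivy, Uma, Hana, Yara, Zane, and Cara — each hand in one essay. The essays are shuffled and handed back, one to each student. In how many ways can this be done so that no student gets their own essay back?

This is the derangement count D_9: permutations of 9 items with no fixed point.
By inclusion–exclusion this is Σ_{j=0}^{9} (−1)^j C(9,j)·(9−j)!.
Computing: 362880 − 362880 + 181440 − 60480 + 15120 − 3024 + 504 − 72 + 9 − 1 = 133496.

133496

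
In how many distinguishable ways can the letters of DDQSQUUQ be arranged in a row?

1680

DDQSQUUQ has 8 letters with D appearing twice, Q appearing 3 times, and U appearing twice.
So there are 8! / (3!·2!·2!) = 1680 distinguishable arrangements.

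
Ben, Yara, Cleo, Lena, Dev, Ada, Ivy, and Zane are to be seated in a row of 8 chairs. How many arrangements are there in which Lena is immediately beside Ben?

Treat {Lena, Ben} as a single unit. There are 7 units to order, and the pair itself can be ordered 2 ways.
That gives 2 × 7! = 2 × 5040 = 10080.

10080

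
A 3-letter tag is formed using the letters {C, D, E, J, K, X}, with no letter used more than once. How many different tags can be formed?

This is a permutation of 3 out of 6: P(6,3) = 6!/3!.
That product is 6 × 5 × 4 = 120.

120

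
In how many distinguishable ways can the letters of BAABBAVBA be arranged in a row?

630

Letter multiplicities in BAABBAVBA: A×4, B×4, V×1.
So there are 9! / (4!·4!) = 630 distinguishable arrangements.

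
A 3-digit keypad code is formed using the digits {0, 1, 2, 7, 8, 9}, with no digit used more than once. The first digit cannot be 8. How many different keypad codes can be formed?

100

The first digit has 6−1 = 5 choices (anything except 8).
The remaining 2 digits are filled from the other 5 symbols without repetition: 5 × 4 = 20.
Total: 5 × 20 = 100.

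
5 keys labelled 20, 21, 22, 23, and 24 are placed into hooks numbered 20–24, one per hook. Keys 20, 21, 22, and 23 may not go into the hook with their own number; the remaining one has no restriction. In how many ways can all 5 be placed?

53

Let Aᵢ (for 20 ≤ i ≤ 23) be the placements that put key i in its forbidden hook. Any j of these fix j positions, leaving (5−j)! ways to fill the rest, and there are C(4,j) ways to pick which j.
By inclusion–exclusion, the number of valid placements is Σ_{j=0}^{4} (−1)^j C(4,j)·(5−j)!.
Computing: 120 − 96 + 36 − 8 + 1 = 53.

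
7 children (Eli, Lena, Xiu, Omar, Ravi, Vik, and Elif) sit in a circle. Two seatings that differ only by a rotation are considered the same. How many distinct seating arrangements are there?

720

Seat Eli anywhere (absorbing the rotational symmetry), then permute the other 6: (6)! = 720.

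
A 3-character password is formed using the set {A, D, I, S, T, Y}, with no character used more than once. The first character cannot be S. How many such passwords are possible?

The first character has 6−1 = 5 choices (anything except S).
The remaining 2 characters are filled from the other 5 symbols without repetition: 5 × 4 = 20.
Total: 5 × 20 = 100.

100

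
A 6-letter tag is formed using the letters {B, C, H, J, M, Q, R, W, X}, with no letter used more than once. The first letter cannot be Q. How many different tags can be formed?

The first letter has 9−1 = 8 choices (anything except Q).
The remaining 5 letters are filled from the other 8 symbols without repetition: 8 × 7 × 6 × 5 × 4 = 6720.
Total: 8 × 6720 = 53760.

53760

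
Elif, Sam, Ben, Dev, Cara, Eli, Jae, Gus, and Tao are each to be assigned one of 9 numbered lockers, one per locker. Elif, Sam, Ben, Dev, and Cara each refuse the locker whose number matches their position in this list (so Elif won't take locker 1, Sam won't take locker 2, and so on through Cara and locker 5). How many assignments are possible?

205056

Let Aᵢ (for 1 ≤ i ≤ 5) be the placements that put person i in their forbidden locker. Any j of these fix j positions, leaving (9−j)! ways to fill the rest, and there are C(5,j) ways to pick which j.
By inclusion–exclusion, the number of valid placements is Σ_{j=0}^{5} (−1)^j C(5,j)·(9−j)!.
Computing: 362880 − 201600 + 50400 − 7200 + 600 − 24 = 205056.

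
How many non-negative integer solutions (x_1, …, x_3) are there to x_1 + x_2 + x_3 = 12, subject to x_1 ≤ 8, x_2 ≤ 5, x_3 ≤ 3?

Ignoring the caps, the number of non-negative solutions to x_1+…+x_3 = 12 is C(14,2) = 91.
Subtract solutions that violate a single cap (substitute x_i' = x_i − (cap_i+1)): x_1 ≥ 9 gives C(5,2) = 10; x_2 ≥ 6 gives C(8,2) = 28; x_3 ≥ 4 gives C(10,2) = 45. Together 83.
Add back pairs where two caps are both exceeded: 0 + 0 + 6 = 6.
By inclusion–exclusion the count is 91 − 83 + 6 = 14.

14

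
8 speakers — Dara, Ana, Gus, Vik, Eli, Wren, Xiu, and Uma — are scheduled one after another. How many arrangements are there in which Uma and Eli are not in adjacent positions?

Of the 8! = 40320 arrangements, those with Uma and Eli adjacent number 2 × 7! = 10080 (treat the pair as a block with 2 internal orders).
So 40320 − 10080 = 30240 arrangements keep them apart.

30240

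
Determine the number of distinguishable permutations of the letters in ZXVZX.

30

The 5 letters of ZXVZX have repeats: X appearing twice and Z appearing twice.
The number of distinct arrangements is 5!/(2!·2!) = 120/4 = 30.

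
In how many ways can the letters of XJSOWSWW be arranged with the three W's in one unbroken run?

Treat the 3 copies of W as a single block. The multiset to arrange is then {WWW, J, O, S, S, X}, 6 items in all.
That gives (6)!/(2!) = 360 arrangements.

360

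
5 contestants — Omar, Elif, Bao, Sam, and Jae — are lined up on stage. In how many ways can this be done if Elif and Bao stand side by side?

48

Glue Elif and Bao into one block (2 internal orders), leaving 4 units to arrange in a row.
So the count is 2·(4)! = 48.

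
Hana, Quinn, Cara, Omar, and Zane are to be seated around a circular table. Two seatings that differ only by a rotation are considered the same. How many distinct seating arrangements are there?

24

Around a circle, 5 distinct people have 5!/5 = (4)! = 24 rotationally distinct seatings.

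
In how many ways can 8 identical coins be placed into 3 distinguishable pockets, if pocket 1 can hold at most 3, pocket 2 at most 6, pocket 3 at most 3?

13

By stars and bars, unrestricted non-negative solutions to x_1+…+x_3 = 8 number C(8+2,2) = 45.
Subtract solutions that violate a single cap (substitute x_i' = x_i − (cap_i+1)): x_1 ≥ 4 gives C(6,2) = 15; x_2 ≥ 7 gives C(3,2) = 3; x_3 ≥ 4 gives C(6,2) = 15. Together 33.
Add back pairs where two caps are both exceeded: 0 + 1 + 0 = 1.
By inclusion–exclusion the count is 45 − 33 + 1 = 13.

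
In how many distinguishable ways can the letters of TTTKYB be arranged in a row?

120

TTTKYB has 6 letters with T appearing 3 times.
The number of distinct arrangements is 6!/(3!) = 720/6 = 120.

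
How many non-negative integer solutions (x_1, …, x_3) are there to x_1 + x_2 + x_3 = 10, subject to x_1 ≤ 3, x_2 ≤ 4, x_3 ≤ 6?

10

Without the upper bounds there are C(12,2) = 66 ways to split 10 among 3 variables.
Subtract solutions that violate a single cap (substitute x_i' = x_i − (cap_i+1)): x_1 ≥ 4 gives C(8,2) = 28; x_2 ≥ 5 gives C(7,2) = 21; x_3 ≥ 7 gives C(5,2) = 10. Together 59.
Add back pairs where two caps are both exceeded: 3 + 0 + 0 = 3.
By inclusion–exclusion the count is 66 − 59 + 3 = 10.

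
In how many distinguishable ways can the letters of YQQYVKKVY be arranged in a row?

7560

YQQYVKKVY has 9 letters with K appearing twice, Q appearing twice, V appearing twice, and Y appearing 3 times.
The number of distinct arrangements is 9!/(3!·2!·2!·2!) = 362880/48 = 7560.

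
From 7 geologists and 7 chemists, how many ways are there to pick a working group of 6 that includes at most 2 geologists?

889

Split by how many geologists are chosen (0 through 2).
Sum: C(7,0)·C(7,6) + C(7,1)·C(7,5) + C(7,2)·C(7,4) = 7 + 147 + 735 = 889.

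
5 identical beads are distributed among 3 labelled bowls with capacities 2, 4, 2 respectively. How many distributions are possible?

8

By stars and bars, unrestricted non-negative solutions to x_1+…+x_3 = 5 number C(5+2,2) = 21.
Subtract solutions that violate a single cap (substitute x_i' = x_i − (cap_i+1)): x_1 ≥ 3 gives C(4,2) = 6; x_2 ≥ 5 gives C(2,2) = 1; x_3 ≥ 3 gives C(4,2) = 6. Together 13.
No two caps can be exceeded simultaneously, so the pair terms are all 0.
By inclusion–exclusion the count is 21 − 13 + 0 = 8.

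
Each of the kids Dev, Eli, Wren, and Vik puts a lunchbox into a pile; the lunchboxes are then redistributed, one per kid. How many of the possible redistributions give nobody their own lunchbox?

This is the derangement count D_4: permutations of 4 items with no fixed point.
By inclusion–exclusion this is Σ_{j=0}^{4} (−1)^j C(4,j)·(4−j)!.
Computing: 24 − 24 + 12 − 4 + 1 = 9.

9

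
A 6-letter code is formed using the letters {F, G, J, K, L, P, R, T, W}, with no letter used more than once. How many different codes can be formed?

Choose and order 6 of the 9 symbols: the first letter has 9 options, the next 8, and so on down to 4.
That product is 9 × 8 × 7 × 6 × 5 × 4 = 60480.

60480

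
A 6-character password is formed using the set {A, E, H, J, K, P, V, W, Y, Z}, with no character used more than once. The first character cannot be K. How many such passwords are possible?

136080

The first character has 10−1 = 9 choices (anything except K).
The remaining 5 characters are filled from the other 9 symbols without repetition: 9 × 8 × 7 × 6 × 5 = 15120.
Total: 9 × 15120 = 136080.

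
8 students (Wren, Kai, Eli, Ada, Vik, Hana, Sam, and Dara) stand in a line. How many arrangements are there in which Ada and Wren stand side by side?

10080

Treat {Ada, Wren} as a single unit. There are 7 units to order, and the pair itself can be ordered 2 ways.
That gives 2 × 7! = 2 × 5040 = 10080.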